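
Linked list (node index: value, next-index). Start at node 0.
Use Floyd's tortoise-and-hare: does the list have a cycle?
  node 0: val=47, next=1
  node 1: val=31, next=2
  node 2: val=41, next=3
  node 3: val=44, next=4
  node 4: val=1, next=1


Floyd's tortoise (slow, +1) and hare (fast, +2):
  init: slow=0, fast=0
  step 1: slow=1, fast=2
  step 2: slow=2, fast=4
  step 3: slow=3, fast=2
  step 4: slow=4, fast=4
  slow == fast at node 4: cycle detected

Cycle: yes


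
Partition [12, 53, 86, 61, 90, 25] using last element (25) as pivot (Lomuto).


Pivot: 25
  12 <= 25: advance i (no swap)
Place pivot at 1: [12, 25, 86, 61, 90, 53]

Partitioned: [12, 25, 86, 61, 90, 53]


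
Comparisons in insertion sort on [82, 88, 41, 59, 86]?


Algorithm: insertion sort
Input: [82, 88, 41, 59, 86]
Sorted: [41, 59, 82, 86, 88]

8


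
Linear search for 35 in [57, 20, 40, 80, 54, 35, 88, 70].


i=0: 57!=35
i=1: 20!=35
i=2: 40!=35
i=3: 80!=35
i=4: 54!=35
i=5: 35==35 found!

Found at 5, 6 comps


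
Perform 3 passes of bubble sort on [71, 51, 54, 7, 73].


Initial: [71, 51, 54, 7, 73]
Pass 1: [51, 54, 7, 71, 73] (3 swaps)
Pass 2: [51, 7, 54, 71, 73] (1 swaps)
Pass 3: [7, 51, 54, 71, 73] (1 swaps)

After 3 passes: [7, 51, 54, 71, 73]


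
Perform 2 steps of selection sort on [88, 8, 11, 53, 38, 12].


Initial: [88, 8, 11, 53, 38, 12]
Step 1: min=8 at 1
  Swap: [8, 88, 11, 53, 38, 12]
Step 2: min=11 at 2
  Swap: [8, 11, 88, 53, 38, 12]

After 2 steps: [8, 11, 88, 53, 38, 12]


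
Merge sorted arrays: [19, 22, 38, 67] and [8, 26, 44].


Take 8 from B
Take 19 from A
Take 22 from A
Take 26 from B
Take 38 from A
Take 44 from B

Merged: [8, 19, 22, 26, 38, 44, 67]


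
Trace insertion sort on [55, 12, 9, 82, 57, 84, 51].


Initial: [55, 12, 9, 82, 57, 84, 51]
Insert 12: [12, 55, 9, 82, 57, 84, 51]
Insert 9: [9, 12, 55, 82, 57, 84, 51]
Insert 82: [9, 12, 55, 82, 57, 84, 51]
Insert 57: [9, 12, 55, 57, 82, 84, 51]
Insert 84: [9, 12, 55, 57, 82, 84, 51]
Insert 51: [9, 12, 51, 55, 57, 82, 84]

Sorted: [9, 12, 51, 55, 57, 82, 84]


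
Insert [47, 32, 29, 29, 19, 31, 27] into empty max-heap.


Insert 47: [47]
Insert 32: [47, 32]
Insert 29: [47, 32, 29]
Insert 29: [47, 32, 29, 29]
Insert 19: [47, 32, 29, 29, 19]
Insert 31: [47, 32, 31, 29, 19, 29]
Insert 27: [47, 32, 31, 29, 19, 29, 27]

Final heap: [47, 32, 31, 29, 19, 29, 27]


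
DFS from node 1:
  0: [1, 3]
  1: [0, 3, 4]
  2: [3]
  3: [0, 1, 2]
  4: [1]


Visit 1, push [4, 3, 0]
Visit 0, push [3]
Visit 3, push [2]
Visit 2, push []
Visit 4, push []

DFS order: [1, 0, 3, 2, 4]


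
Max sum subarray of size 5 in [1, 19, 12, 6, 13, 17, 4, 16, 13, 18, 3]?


[0:5]: 51
[1:6]: 67
[2:7]: 52
[3:8]: 56
[4:9]: 63
[5:10]: 68
[6:11]: 54

Max: 68 at [5:10]


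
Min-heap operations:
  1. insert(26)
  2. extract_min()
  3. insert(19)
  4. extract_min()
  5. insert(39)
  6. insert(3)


insert(26) -> [26]
extract_min()->26, []
insert(19) -> [19]
extract_min()->19, []
insert(39) -> [39]
insert(3) -> [3, 39]

Final heap: [3, 39]


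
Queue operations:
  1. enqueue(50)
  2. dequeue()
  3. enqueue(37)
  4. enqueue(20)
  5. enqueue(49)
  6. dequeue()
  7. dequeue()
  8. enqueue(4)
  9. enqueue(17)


enqueue(50) -> [50]
dequeue()->50, []
enqueue(37) -> [37]
enqueue(20) -> [37, 20]
enqueue(49) -> [37, 20, 49]
dequeue()->37, [20, 49]
dequeue()->20, [49]
enqueue(4) -> [49, 4]
enqueue(17) -> [49, 4, 17]

Final queue: [49, 4, 17]


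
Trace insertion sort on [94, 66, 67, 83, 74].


Initial: [94, 66, 67, 83, 74]
Insert 66: [66, 94, 67, 83, 74]
Insert 67: [66, 67, 94, 83, 74]
Insert 83: [66, 67, 83, 94, 74]
Insert 74: [66, 67, 74, 83, 94]

Sorted: [66, 67, 74, 83, 94]


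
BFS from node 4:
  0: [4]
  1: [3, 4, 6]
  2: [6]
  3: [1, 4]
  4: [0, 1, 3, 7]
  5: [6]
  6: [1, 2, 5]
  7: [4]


Visit 4, enqueue [0, 1, 3, 7]
Visit 0, enqueue []
Visit 1, enqueue [6]
Visit 3, enqueue []
Visit 7, enqueue []
Visit 6, enqueue [2, 5]
Visit 2, enqueue []
Visit 5, enqueue []

BFS order: [4, 0, 1, 3, 7, 6, 2, 5]


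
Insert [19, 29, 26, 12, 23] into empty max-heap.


Insert 19: [19]
Insert 29: [29, 19]
Insert 26: [29, 19, 26]
Insert 12: [29, 19, 26, 12]
Insert 23: [29, 23, 26, 12, 19]

Final heap: [29, 23, 26, 12, 19]


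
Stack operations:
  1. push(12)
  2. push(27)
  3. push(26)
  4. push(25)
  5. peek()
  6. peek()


push(12) -> [12]
push(27) -> [12, 27]
push(26) -> [12, 27, 26]
push(25) -> [12, 27, 26, 25]
peek()->25
peek()->25

Final stack: [12, 27, 26, 25]


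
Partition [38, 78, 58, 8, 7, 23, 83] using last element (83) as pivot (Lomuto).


Pivot: 83
  38 <= 83: advance i (no swap)
  78 <= 83: advance i (no swap)
  58 <= 83: advance i (no swap)
  8 <= 83: advance i (no swap)
  7 <= 83: advance i (no swap)
  23 <= 83: advance i (no swap)
Place pivot at 6: [38, 78, 58, 8, 7, 23, 83]

Partitioned: [38, 78, 58, 8, 7, 23, 83]


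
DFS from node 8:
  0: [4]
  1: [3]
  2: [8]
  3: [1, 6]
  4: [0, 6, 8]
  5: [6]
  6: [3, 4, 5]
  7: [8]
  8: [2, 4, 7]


Visit 8, push [7, 4, 2]
Visit 2, push []
Visit 4, push [6, 0]
Visit 0, push []
Visit 6, push [5, 3]
Visit 3, push [1]
Visit 1, push []
Visit 5, push []
Visit 7, push []

DFS order: [8, 2, 4, 0, 6, 3, 1, 5, 7]


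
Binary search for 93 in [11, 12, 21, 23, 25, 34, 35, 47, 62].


Step 1: lo=0, hi=8, mid=4, val=25
Step 2: lo=5, hi=8, mid=6, val=35
Step 3: lo=7, hi=8, mid=7, val=47
Step 4: lo=8, hi=8, mid=8, val=62

Not found


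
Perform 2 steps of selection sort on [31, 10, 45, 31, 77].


Initial: [31, 10, 45, 31, 77]
Step 1: min=10 at 1
  Swap: [10, 31, 45, 31, 77]
Step 2: min=31 at 1
  Swap: [10, 31, 45, 31, 77]

After 2 steps: [10, 31, 45, 31, 77]


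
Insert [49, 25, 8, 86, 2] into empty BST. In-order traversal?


Insert 49: root
Insert 25: L from 49
Insert 8: L from 49 -> L from 25
Insert 86: R from 49
Insert 2: L from 49 -> L from 25 -> L from 8

In-order: [2, 8, 25, 49, 86]


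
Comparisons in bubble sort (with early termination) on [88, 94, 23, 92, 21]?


Algorithm: bubble sort (with early termination)
Input: [88, 94, 23, 92, 21]
Sorted: [21, 23, 88, 92, 94]

10


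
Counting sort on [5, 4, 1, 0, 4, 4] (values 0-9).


Input: [5, 4, 1, 0, 4, 4]
Counts: [1, 1, 0, 0, 3, 1, 0, 0, 0, 0]

Sorted: [0, 1, 4, 4, 4, 5]


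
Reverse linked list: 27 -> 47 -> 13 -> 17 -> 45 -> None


Step 1: curr=27, set curr.next=prev(None) | reversed so far: 27
Step 2: curr=47, set curr.next=prev(27) | reversed so far: 47 -> 27
Step 3: curr=13, set curr.next=prev(47) | reversed so far: 13 -> 47 -> 27
Step 4: curr=17, set curr.next=prev(13) | reversed so far: 17 -> 13 -> 47 -> 27
Step 5: curr=45, set curr.next=prev(17) | reversed so far: 45 -> 17 -> 13 -> 47 -> 27

45 -> 17 -> 13 -> 47 -> 27 -> None


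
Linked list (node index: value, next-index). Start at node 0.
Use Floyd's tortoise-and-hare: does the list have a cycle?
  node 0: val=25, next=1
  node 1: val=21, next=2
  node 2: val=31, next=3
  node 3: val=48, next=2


Floyd's tortoise (slow, +1) and hare (fast, +2):
  init: slow=0, fast=0
  step 1: slow=1, fast=2
  step 2: slow=2, fast=2
  slow == fast at node 2: cycle detected

Cycle: yes


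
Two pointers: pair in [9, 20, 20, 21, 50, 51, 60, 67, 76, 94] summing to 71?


lo=0(9)+hi=9(94)=103
lo=0(9)+hi=8(76)=85
lo=0(9)+hi=7(67)=76
lo=0(9)+hi=6(60)=69
lo=1(20)+hi=6(60)=80
lo=1(20)+hi=5(51)=71

Yes: 20+51=71


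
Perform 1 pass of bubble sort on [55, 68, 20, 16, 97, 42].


Initial: [55, 68, 20, 16, 97, 42]
Pass 1: [55, 20, 16, 68, 42, 97] (3 swaps)

After 1 pass: [55, 20, 16, 68, 42, 97]


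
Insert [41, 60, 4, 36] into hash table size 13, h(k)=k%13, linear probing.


Insert 41: h=2 -> slot 2
Insert 60: h=8 -> slot 8
Insert 4: h=4 -> slot 4
Insert 36: h=10 -> slot 10

Table: [None, None, 41, None, 4, None, None, None, 60, None, 36, None, None]


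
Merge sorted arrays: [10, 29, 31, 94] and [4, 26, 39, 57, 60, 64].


Take 4 from B
Take 10 from A
Take 26 from B
Take 29 from A
Take 31 from A
Take 39 from B
Take 57 from B
Take 60 from B
Take 64 from B

Merged: [4, 10, 26, 29, 31, 39, 57, 60, 64, 94]


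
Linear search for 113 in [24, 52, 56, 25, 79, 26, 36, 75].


i=0: 24!=113
i=1: 52!=113
i=2: 56!=113
i=3: 25!=113
i=4: 79!=113
i=5: 26!=113
i=6: 36!=113
i=7: 75!=113

Not found, 8 comps


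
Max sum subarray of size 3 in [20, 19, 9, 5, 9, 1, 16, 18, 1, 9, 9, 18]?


[0:3]: 48
[1:4]: 33
[2:5]: 23
[3:6]: 15
[4:7]: 26
[5:8]: 35
[6:9]: 35
[7:10]: 28
[8:11]: 19
[9:12]: 36

Max: 48 at [0:3]


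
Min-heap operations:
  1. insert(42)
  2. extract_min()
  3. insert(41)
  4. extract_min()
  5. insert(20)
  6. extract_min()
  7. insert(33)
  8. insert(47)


insert(42) -> [42]
extract_min()->42, []
insert(41) -> [41]
extract_min()->41, []
insert(20) -> [20]
extract_min()->20, []
insert(33) -> [33]
insert(47) -> [33, 47]

Final heap: [33, 47]


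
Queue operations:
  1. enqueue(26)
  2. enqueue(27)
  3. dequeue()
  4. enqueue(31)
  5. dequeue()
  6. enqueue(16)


enqueue(26) -> [26]
enqueue(27) -> [26, 27]
dequeue()->26, [27]
enqueue(31) -> [27, 31]
dequeue()->27, [31]
enqueue(16) -> [31, 16]

Final queue: [31, 16]


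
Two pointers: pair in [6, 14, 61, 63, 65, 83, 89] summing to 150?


lo=0(6)+hi=6(89)=95
lo=1(14)+hi=6(89)=103
lo=2(61)+hi=6(89)=150

Yes: 61+89=150


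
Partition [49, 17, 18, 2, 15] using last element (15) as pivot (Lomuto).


Pivot: 15
  2 <= 15: swap -> [2, 17, 18, 49, 15]
Place pivot at 1: [2, 15, 18, 49, 17]

Partitioned: [2, 15, 18, 49, 17]


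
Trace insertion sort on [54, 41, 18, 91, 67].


Initial: [54, 41, 18, 91, 67]
Insert 41: [41, 54, 18, 91, 67]
Insert 18: [18, 41, 54, 91, 67]
Insert 91: [18, 41, 54, 91, 67]
Insert 67: [18, 41, 54, 67, 91]

Sorted: [18, 41, 54, 67, 91]


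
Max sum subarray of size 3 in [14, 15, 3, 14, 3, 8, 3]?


[0:3]: 32
[1:4]: 32
[2:5]: 20
[3:6]: 25
[4:7]: 14

Max: 32 at [0:3]


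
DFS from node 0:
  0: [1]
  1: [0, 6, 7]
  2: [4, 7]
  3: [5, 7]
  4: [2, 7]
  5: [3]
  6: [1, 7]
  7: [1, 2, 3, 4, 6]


Visit 0, push [1]
Visit 1, push [7, 6]
Visit 6, push [7]
Visit 7, push [4, 3, 2]
Visit 2, push [4]
Visit 4, push []
Visit 3, push [5]
Visit 5, push []

DFS order: [0, 1, 6, 7, 2, 4, 3, 5]


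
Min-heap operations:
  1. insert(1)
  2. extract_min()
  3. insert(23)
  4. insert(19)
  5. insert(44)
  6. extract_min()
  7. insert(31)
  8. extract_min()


insert(1) -> [1]
extract_min()->1, []
insert(23) -> [23]
insert(19) -> [19, 23]
insert(44) -> [19, 23, 44]
extract_min()->19, [23, 44]
insert(31) -> [23, 44, 31]
extract_min()->23, [31, 44]

Final heap: [31, 44]


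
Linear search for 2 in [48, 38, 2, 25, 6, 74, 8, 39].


i=0: 48!=2
i=1: 38!=2
i=2: 2==2 found!

Found at 2, 3 comps


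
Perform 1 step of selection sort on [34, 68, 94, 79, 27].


Initial: [34, 68, 94, 79, 27]
Step 1: min=27 at 4
  Swap: [27, 68, 94, 79, 34]

After 1 step: [27, 68, 94, 79, 34]


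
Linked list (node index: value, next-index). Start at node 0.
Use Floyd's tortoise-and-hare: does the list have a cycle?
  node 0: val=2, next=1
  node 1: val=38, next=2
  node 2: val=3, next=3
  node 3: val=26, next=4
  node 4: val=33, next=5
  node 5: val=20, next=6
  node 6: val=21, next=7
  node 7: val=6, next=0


Floyd's tortoise (slow, +1) and hare (fast, +2):
  init: slow=0, fast=0
  step 1: slow=1, fast=2
  step 2: slow=2, fast=4
  step 3: slow=3, fast=6
  step 4: slow=4, fast=0
  step 5: slow=5, fast=2
  step 6: slow=6, fast=4
  step 7: slow=7, fast=6
  step 8: slow=0, fast=0
  slow == fast at node 0: cycle detected

Cycle: yes


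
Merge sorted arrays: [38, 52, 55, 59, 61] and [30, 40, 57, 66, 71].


Take 30 from B
Take 38 from A
Take 40 from B
Take 52 from A
Take 55 from A
Take 57 from B
Take 59 from A
Take 61 from A

Merged: [30, 38, 40, 52, 55, 57, 59, 61, 66, 71]


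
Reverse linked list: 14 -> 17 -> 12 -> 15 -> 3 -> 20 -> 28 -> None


Step 1: curr=14, set curr.next=prev(None) | reversed so far: 14
Step 2: curr=17, set curr.next=prev(14) | reversed so far: 17 -> 14
Step 3: curr=12, set curr.next=prev(17) | reversed so far: 12 -> 17 -> 14
Step 4: curr=15, set curr.next=prev(12) | reversed so far: 15 -> 12 -> 17 -> 14
Step 5: curr=3, set curr.next=prev(15) | reversed so far: 3 -> 15 -> 12 -> 17 -> 14
Step 6: curr=20, set curr.next=prev(3) | reversed so far: 20 -> 3 -> 15 -> 12 -> 17 -> 14
Step 7: curr=28, set curr.next=prev(20) | reversed so far: 28 -> 20 -> 3 -> 15 -> 12 -> 17 -> 14

28 -> 20 -> 3 -> 15 -> 12 -> 17 -> 14 -> None


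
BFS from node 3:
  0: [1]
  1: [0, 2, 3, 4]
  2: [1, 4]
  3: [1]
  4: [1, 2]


Visit 3, enqueue [1]
Visit 1, enqueue [0, 2, 4]
Visit 0, enqueue []
Visit 2, enqueue []
Visit 4, enqueue []

BFS order: [3, 1, 0, 2, 4]


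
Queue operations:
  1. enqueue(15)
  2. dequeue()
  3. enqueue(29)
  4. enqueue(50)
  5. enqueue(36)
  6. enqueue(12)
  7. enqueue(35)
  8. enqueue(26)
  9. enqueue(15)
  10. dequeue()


enqueue(15) -> [15]
dequeue()->15, []
enqueue(29) -> [29]
enqueue(50) -> [29, 50]
enqueue(36) -> [29, 50, 36]
enqueue(12) -> [29, 50, 36, 12]
enqueue(35) -> [29, 50, 36, 12, 35]
enqueue(26) -> [29, 50, 36, 12, 35, 26]
enqueue(15) -> [29, 50, 36, 12, 35, 26, 15]
dequeue()->29, [50, 36, 12, 35, 26, 15]

Final queue: [50, 36, 12, 35, 26, 15]


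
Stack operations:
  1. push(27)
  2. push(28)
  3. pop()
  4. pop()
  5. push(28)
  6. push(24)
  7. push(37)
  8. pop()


push(27) -> [27]
push(28) -> [27, 28]
pop()->28, [27]
pop()->27, []
push(28) -> [28]
push(24) -> [28, 24]
push(37) -> [28, 24, 37]
pop()->37, [28, 24]

Final stack: [28, 24]


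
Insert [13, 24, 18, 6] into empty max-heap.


Insert 13: [13]
Insert 24: [24, 13]
Insert 18: [24, 13, 18]
Insert 6: [24, 13, 18, 6]

Final heap: [24, 13, 18, 6]


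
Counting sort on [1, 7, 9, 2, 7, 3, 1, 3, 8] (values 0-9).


Input: [1, 7, 9, 2, 7, 3, 1, 3, 8]
Counts: [0, 2, 1, 2, 0, 0, 0, 2, 1, 1]

Sorted: [1, 1, 2, 3, 3, 7, 7, 8, 9]


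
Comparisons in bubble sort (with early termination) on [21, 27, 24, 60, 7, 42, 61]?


Algorithm: bubble sort (with early termination)
Input: [21, 27, 24, 60, 7, 42, 61]
Sorted: [7, 21, 24, 27, 42, 60, 61]

20


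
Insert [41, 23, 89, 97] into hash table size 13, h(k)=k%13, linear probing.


Insert 41: h=2 -> slot 2
Insert 23: h=10 -> slot 10
Insert 89: h=11 -> slot 11
Insert 97: h=6 -> slot 6

Table: [None, None, 41, None, None, None, 97, None, None, None, 23, 89, None]


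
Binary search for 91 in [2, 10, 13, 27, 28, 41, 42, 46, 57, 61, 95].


Step 1: lo=0, hi=10, mid=5, val=41
Step 2: lo=6, hi=10, mid=8, val=57
Step 3: lo=9, hi=10, mid=9, val=61
Step 4: lo=10, hi=10, mid=10, val=95

Not found


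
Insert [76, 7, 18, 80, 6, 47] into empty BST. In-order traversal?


Insert 76: root
Insert 7: L from 76
Insert 18: L from 76 -> R from 7
Insert 80: R from 76
Insert 6: L from 76 -> L from 7
Insert 47: L from 76 -> R from 7 -> R from 18

In-order: [6, 7, 18, 47, 76, 80]


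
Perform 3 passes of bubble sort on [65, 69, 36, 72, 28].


Initial: [65, 69, 36, 72, 28]
Pass 1: [65, 36, 69, 28, 72] (2 swaps)
Pass 2: [36, 65, 28, 69, 72] (2 swaps)
Pass 3: [36, 28, 65, 69, 72] (1 swaps)

After 3 passes: [36, 28, 65, 69, 72]


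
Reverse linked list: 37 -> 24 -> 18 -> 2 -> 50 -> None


Step 1: curr=37, set curr.next=prev(None) | reversed so far: 37
Step 2: curr=24, set curr.next=prev(37) | reversed so far: 24 -> 37
Step 3: curr=18, set curr.next=prev(24) | reversed so far: 18 -> 24 -> 37
Step 4: curr=2, set curr.next=prev(18) | reversed so far: 2 -> 18 -> 24 -> 37
Step 5: curr=50, set curr.next=prev(2) | reversed so far: 50 -> 2 -> 18 -> 24 -> 37

50 -> 2 -> 18 -> 24 -> 37 -> None


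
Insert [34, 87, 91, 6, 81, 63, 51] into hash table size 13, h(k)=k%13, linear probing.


Insert 34: h=8 -> slot 8
Insert 87: h=9 -> slot 9
Insert 91: h=0 -> slot 0
Insert 6: h=6 -> slot 6
Insert 81: h=3 -> slot 3
Insert 63: h=11 -> slot 11
Insert 51: h=12 -> slot 12

Table: [91, None, None, 81, None, None, 6, None, 34, 87, None, 63, 51]


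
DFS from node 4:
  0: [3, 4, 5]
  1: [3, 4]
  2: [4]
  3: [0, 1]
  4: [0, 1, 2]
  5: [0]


Visit 4, push [2, 1, 0]
Visit 0, push [5, 3]
Visit 3, push [1]
Visit 1, push []
Visit 5, push []
Visit 2, push []

DFS order: [4, 0, 3, 1, 5, 2]


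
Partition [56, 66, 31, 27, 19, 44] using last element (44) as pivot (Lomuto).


Pivot: 44
  31 <= 44: swap -> [31, 66, 56, 27, 19, 44]
  27 <= 44: swap -> [31, 27, 56, 66, 19, 44]
  19 <= 44: swap -> [31, 27, 19, 66, 56, 44]
Place pivot at 3: [31, 27, 19, 44, 56, 66]

Partitioned: [31, 27, 19, 44, 56, 66]


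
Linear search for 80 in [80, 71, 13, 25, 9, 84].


i=0: 80==80 found!

Found at 0, 1 comps


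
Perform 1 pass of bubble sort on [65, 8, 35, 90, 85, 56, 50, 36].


Initial: [65, 8, 35, 90, 85, 56, 50, 36]
Pass 1: [8, 35, 65, 85, 56, 50, 36, 90] (6 swaps)

After 1 pass: [8, 35, 65, 85, 56, 50, 36, 90]


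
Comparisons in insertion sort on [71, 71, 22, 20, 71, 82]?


Algorithm: insertion sort
Input: [71, 71, 22, 20, 71, 82]
Sorted: [20, 22, 71, 71, 71, 82]

8


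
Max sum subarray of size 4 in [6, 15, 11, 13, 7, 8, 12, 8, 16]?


[0:4]: 45
[1:5]: 46
[2:6]: 39
[3:7]: 40
[4:8]: 35
[5:9]: 44

Max: 46 at [1:5]


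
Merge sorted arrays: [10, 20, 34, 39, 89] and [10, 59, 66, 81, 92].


Take 10 from A
Take 10 from B
Take 20 from A
Take 34 from A
Take 39 from A
Take 59 from B
Take 66 from B
Take 81 from B
Take 89 from A

Merged: [10, 10, 20, 34, 39, 59, 66, 81, 89, 92]


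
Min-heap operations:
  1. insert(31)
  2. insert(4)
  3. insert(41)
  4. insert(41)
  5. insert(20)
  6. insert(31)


insert(31) -> [31]
insert(4) -> [4, 31]
insert(41) -> [4, 31, 41]
insert(41) -> [4, 31, 41, 41]
insert(20) -> [4, 20, 41, 41, 31]
insert(31) -> [4, 20, 31, 41, 31, 41]

Final heap: [4, 20, 31, 41, 31, 41]


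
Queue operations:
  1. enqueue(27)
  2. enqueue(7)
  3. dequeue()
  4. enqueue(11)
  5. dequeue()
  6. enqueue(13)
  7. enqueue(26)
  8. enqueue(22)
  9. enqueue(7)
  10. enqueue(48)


enqueue(27) -> [27]
enqueue(7) -> [27, 7]
dequeue()->27, [7]
enqueue(11) -> [7, 11]
dequeue()->7, [11]
enqueue(13) -> [11, 13]
enqueue(26) -> [11, 13, 26]
enqueue(22) -> [11, 13, 26, 22]
enqueue(7) -> [11, 13, 26, 22, 7]
enqueue(48) -> [11, 13, 26, 22, 7, 48]

Final queue: [11, 13, 26, 22, 7, 48]


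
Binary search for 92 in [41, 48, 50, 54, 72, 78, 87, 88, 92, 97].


Step 1: lo=0, hi=9, mid=4, val=72
Step 2: lo=5, hi=9, mid=7, val=88
Step 3: lo=8, hi=9, mid=8, val=92

Found at index 8


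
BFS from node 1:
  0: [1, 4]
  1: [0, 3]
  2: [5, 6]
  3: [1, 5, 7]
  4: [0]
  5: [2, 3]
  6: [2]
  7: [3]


Visit 1, enqueue [0, 3]
Visit 0, enqueue [4]
Visit 3, enqueue [5, 7]
Visit 4, enqueue []
Visit 5, enqueue [2]
Visit 7, enqueue []
Visit 2, enqueue [6]
Visit 6, enqueue []

BFS order: [1, 0, 3, 4, 5, 7, 2, 6]


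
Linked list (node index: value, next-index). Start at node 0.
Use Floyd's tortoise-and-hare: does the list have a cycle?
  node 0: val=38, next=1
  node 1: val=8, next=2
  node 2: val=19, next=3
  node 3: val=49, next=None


Floyd's tortoise (slow, +1) and hare (fast, +2):
  init: slow=0, fast=0
  step 1: slow=1, fast=2
  step 2: fast 2->3->None, no cycle

Cycle: no


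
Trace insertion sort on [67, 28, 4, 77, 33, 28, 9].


Initial: [67, 28, 4, 77, 33, 28, 9]
Insert 28: [28, 67, 4, 77, 33, 28, 9]
Insert 4: [4, 28, 67, 77, 33, 28, 9]
Insert 77: [4, 28, 67, 77, 33, 28, 9]
Insert 33: [4, 28, 33, 67, 77, 28, 9]
Insert 28: [4, 28, 28, 33, 67, 77, 9]
Insert 9: [4, 9, 28, 28, 33, 67, 77]

Sorted: [4, 9, 28, 28, 33, 67, 77]


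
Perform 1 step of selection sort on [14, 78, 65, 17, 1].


Initial: [14, 78, 65, 17, 1]
Step 1: min=1 at 4
  Swap: [1, 78, 65, 17, 14]

After 1 step: [1, 78, 65, 17, 14]


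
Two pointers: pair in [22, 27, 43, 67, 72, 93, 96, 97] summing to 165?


lo=0(22)+hi=7(97)=119
lo=1(27)+hi=7(97)=124
lo=2(43)+hi=7(97)=140
lo=3(67)+hi=7(97)=164
lo=4(72)+hi=7(97)=169
lo=4(72)+hi=6(96)=168
lo=4(72)+hi=5(93)=165

Yes: 72+93=165


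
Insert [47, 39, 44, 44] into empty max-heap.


Insert 47: [47]
Insert 39: [47, 39]
Insert 44: [47, 39, 44]
Insert 44: [47, 44, 44, 39]

Final heap: [47, 44, 44, 39]


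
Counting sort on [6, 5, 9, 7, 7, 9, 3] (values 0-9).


Input: [6, 5, 9, 7, 7, 9, 3]
Counts: [0, 0, 0, 1, 0, 1, 1, 2, 0, 2]

Sorted: [3, 5, 6, 7, 7, 9, 9]


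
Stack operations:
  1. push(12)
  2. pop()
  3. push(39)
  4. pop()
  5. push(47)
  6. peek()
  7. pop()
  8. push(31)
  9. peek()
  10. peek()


push(12) -> [12]
pop()->12, []
push(39) -> [39]
pop()->39, []
push(47) -> [47]
peek()->47
pop()->47, []
push(31) -> [31]
peek()->31
peek()->31

Final stack: [31]


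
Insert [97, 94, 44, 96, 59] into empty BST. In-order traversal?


Insert 97: root
Insert 94: L from 97
Insert 44: L from 97 -> L from 94
Insert 96: L from 97 -> R from 94
Insert 59: L from 97 -> L from 94 -> R from 44

In-order: [44, 59, 94, 96, 97]


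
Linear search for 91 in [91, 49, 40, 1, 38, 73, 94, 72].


i=0: 91==91 found!

Found at 0, 1 comps


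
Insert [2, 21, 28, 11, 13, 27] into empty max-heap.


Insert 2: [2]
Insert 21: [21, 2]
Insert 28: [28, 2, 21]
Insert 11: [28, 11, 21, 2]
Insert 13: [28, 13, 21, 2, 11]
Insert 27: [28, 13, 27, 2, 11, 21]

Final heap: [28, 13, 27, 2, 11, 21]


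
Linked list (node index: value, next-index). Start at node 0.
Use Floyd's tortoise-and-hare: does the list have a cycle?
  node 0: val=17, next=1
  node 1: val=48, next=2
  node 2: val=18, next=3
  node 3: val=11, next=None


Floyd's tortoise (slow, +1) and hare (fast, +2):
  init: slow=0, fast=0
  step 1: slow=1, fast=2
  step 2: fast 2->3->None, no cycle

Cycle: no


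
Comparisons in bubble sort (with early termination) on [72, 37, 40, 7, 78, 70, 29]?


Algorithm: bubble sort (with early termination)
Input: [72, 37, 40, 7, 78, 70, 29]
Sorted: [7, 29, 37, 40, 70, 72, 78]

21


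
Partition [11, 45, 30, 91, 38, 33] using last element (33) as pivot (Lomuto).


Pivot: 33
  11 <= 33: advance i (no swap)
  30 <= 33: swap -> [11, 30, 45, 91, 38, 33]
Place pivot at 2: [11, 30, 33, 91, 38, 45]

Partitioned: [11, 30, 33, 91, 38, 45]


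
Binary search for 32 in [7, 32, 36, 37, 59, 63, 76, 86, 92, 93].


Step 1: lo=0, hi=9, mid=4, val=59
Step 2: lo=0, hi=3, mid=1, val=32

Found at index 1


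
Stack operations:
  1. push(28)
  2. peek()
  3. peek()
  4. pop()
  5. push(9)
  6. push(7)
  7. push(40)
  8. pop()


push(28) -> [28]
peek()->28
peek()->28
pop()->28, []
push(9) -> [9]
push(7) -> [9, 7]
push(40) -> [9, 7, 40]
pop()->40, [9, 7]

Final stack: [9, 7]


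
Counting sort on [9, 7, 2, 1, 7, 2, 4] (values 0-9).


Input: [9, 7, 2, 1, 7, 2, 4]
Counts: [0, 1, 2, 0, 1, 0, 0, 2, 0, 1]

Sorted: [1, 2, 2, 4, 7, 7, 9]


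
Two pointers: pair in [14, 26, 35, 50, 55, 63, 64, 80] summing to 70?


lo=0(14)+hi=7(80)=94
lo=0(14)+hi=6(64)=78
lo=0(14)+hi=5(63)=77
lo=0(14)+hi=4(55)=69
lo=1(26)+hi=4(55)=81
lo=1(26)+hi=3(50)=76
lo=1(26)+hi=2(35)=61

No pair found


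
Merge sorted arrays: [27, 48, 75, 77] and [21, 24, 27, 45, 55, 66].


Take 21 from B
Take 24 from B
Take 27 from A
Take 27 from B
Take 45 from B
Take 48 from A
Take 55 from B
Take 66 from B

Merged: [21, 24, 27, 27, 45, 48, 55, 66, 75, 77]


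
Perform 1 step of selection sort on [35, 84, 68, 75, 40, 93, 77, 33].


Initial: [35, 84, 68, 75, 40, 93, 77, 33]
Step 1: min=33 at 7
  Swap: [33, 84, 68, 75, 40, 93, 77, 35]

After 1 step: [33, 84, 68, 75, 40, 93, 77, 35]


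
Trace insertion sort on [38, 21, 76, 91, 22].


Initial: [38, 21, 76, 91, 22]
Insert 21: [21, 38, 76, 91, 22]
Insert 76: [21, 38, 76, 91, 22]
Insert 91: [21, 38, 76, 91, 22]
Insert 22: [21, 22, 38, 76, 91]

Sorted: [21, 22, 38, 76, 91]


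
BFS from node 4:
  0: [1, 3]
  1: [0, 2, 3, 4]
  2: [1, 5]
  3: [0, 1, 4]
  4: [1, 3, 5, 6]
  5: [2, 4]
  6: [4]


Visit 4, enqueue [1, 3, 5, 6]
Visit 1, enqueue [0, 2]
Visit 3, enqueue []
Visit 5, enqueue []
Visit 6, enqueue []
Visit 0, enqueue []
Visit 2, enqueue []

BFS order: [4, 1, 3, 5, 6, 0, 2]


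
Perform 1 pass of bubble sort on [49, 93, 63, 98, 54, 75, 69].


Initial: [49, 93, 63, 98, 54, 75, 69]
Pass 1: [49, 63, 93, 54, 75, 69, 98] (4 swaps)

After 1 pass: [49, 63, 93, 54, 75, 69, 98]


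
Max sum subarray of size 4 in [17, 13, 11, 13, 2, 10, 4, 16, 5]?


[0:4]: 54
[1:5]: 39
[2:6]: 36
[3:7]: 29
[4:8]: 32
[5:9]: 35

Max: 54 at [0:4]


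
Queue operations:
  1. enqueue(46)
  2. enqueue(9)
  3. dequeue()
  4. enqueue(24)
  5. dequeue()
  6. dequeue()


enqueue(46) -> [46]
enqueue(9) -> [46, 9]
dequeue()->46, [9]
enqueue(24) -> [9, 24]
dequeue()->9, [24]
dequeue()->24, []

Final queue: []


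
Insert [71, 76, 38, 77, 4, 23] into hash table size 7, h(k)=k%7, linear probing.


Insert 71: h=1 -> slot 1
Insert 76: h=6 -> slot 6
Insert 38: h=3 -> slot 3
Insert 77: h=0 -> slot 0
Insert 4: h=4 -> slot 4
Insert 23: h=2 -> slot 2

Table: [77, 71, 23, 38, 4, None, 76]


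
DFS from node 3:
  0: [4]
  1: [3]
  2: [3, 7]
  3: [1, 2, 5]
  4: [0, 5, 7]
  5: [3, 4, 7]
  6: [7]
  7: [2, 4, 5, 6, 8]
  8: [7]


Visit 3, push [5, 2, 1]
Visit 1, push []
Visit 2, push [7]
Visit 7, push [8, 6, 5, 4]
Visit 4, push [5, 0]
Visit 0, push []
Visit 5, push []
Visit 6, push []
Visit 8, push []

DFS order: [3, 1, 2, 7, 4, 0, 5, 6, 8]


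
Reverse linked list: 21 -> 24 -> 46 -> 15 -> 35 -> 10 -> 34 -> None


Step 1: curr=21, set curr.next=prev(None) | reversed so far: 21
Step 2: curr=24, set curr.next=prev(21) | reversed so far: 24 -> 21
Step 3: curr=46, set curr.next=prev(24) | reversed so far: 46 -> 24 -> 21
Step 4: curr=15, set curr.next=prev(46) | reversed so far: 15 -> 46 -> 24 -> 21
Step 5: curr=35, set curr.next=prev(15) | reversed so far: 35 -> 15 -> 46 -> 24 -> 21
Step 6: curr=10, set curr.next=prev(35) | reversed so far: 10 -> 35 -> 15 -> 46 -> 24 -> 21
Step 7: curr=34, set curr.next=prev(10) | reversed so far: 34 -> 10 -> 35 -> 15 -> 46 -> 24 -> 21

34 -> 10 -> 35 -> 15 -> 46 -> 24 -> 21 -> None


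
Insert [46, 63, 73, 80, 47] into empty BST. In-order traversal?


Insert 46: root
Insert 63: R from 46
Insert 73: R from 46 -> R from 63
Insert 80: R from 46 -> R from 63 -> R from 73
Insert 47: R from 46 -> L from 63

In-order: [46, 47, 63, 73, 80]


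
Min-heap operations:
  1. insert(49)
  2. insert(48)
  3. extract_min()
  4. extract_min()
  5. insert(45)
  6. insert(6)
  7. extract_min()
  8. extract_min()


insert(49) -> [49]
insert(48) -> [48, 49]
extract_min()->48, [49]
extract_min()->49, []
insert(45) -> [45]
insert(6) -> [6, 45]
extract_min()->6, [45]
extract_min()->45, []

Final heap: []


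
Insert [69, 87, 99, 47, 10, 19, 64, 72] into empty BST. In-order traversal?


Insert 69: root
Insert 87: R from 69
Insert 99: R from 69 -> R from 87
Insert 47: L from 69
Insert 10: L from 69 -> L from 47
Insert 19: L from 69 -> L from 47 -> R from 10
Insert 64: L from 69 -> R from 47
Insert 72: R from 69 -> L from 87

In-order: [10, 19, 47, 64, 69, 72, 87, 99]


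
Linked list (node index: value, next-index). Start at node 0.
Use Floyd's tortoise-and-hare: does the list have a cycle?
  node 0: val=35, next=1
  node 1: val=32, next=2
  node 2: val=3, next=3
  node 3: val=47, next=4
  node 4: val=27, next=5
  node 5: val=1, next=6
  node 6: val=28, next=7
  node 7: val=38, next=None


Floyd's tortoise (slow, +1) and hare (fast, +2):
  init: slow=0, fast=0
  step 1: slow=1, fast=2
  step 2: slow=2, fast=4
  step 3: slow=3, fast=6
  step 4: fast 6->7->None, no cycle

Cycle: no


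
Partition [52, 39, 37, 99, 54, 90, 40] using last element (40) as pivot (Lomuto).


Pivot: 40
  39 <= 40: swap -> [39, 52, 37, 99, 54, 90, 40]
  37 <= 40: swap -> [39, 37, 52, 99, 54, 90, 40]
Place pivot at 2: [39, 37, 40, 99, 54, 90, 52]

Partitioned: [39, 37, 40, 99, 54, 90, 52]


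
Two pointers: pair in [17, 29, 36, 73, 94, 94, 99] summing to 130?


lo=0(17)+hi=6(99)=116
lo=1(29)+hi=6(99)=128
lo=2(36)+hi=6(99)=135
lo=2(36)+hi=5(94)=130

Yes: 36+94=130


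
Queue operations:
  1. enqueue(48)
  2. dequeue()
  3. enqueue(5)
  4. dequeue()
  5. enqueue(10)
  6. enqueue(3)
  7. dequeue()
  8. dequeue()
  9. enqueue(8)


enqueue(48) -> [48]
dequeue()->48, []
enqueue(5) -> [5]
dequeue()->5, []
enqueue(10) -> [10]
enqueue(3) -> [10, 3]
dequeue()->10, [3]
dequeue()->3, []
enqueue(8) -> [8]

Final queue: [8]


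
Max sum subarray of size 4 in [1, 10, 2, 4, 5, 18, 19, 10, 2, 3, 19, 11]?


[0:4]: 17
[1:5]: 21
[2:6]: 29
[3:7]: 46
[4:8]: 52
[5:9]: 49
[6:10]: 34
[7:11]: 34
[8:12]: 35

Max: 52 at [4:8]


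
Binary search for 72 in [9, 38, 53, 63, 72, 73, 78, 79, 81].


Step 1: lo=0, hi=8, mid=4, val=72

Found at index 4


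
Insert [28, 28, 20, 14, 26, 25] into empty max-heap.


Insert 28: [28]
Insert 28: [28, 28]
Insert 20: [28, 28, 20]
Insert 14: [28, 28, 20, 14]
Insert 26: [28, 28, 20, 14, 26]
Insert 25: [28, 28, 25, 14, 26, 20]

Final heap: [28, 28, 25, 14, 26, 20]


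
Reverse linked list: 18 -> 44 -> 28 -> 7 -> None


Step 1: curr=18, set curr.next=prev(None) | reversed so far: 18
Step 2: curr=44, set curr.next=prev(18) | reversed so far: 44 -> 18
Step 3: curr=28, set curr.next=prev(44) | reversed so far: 28 -> 44 -> 18
Step 4: curr=7, set curr.next=prev(28) | reversed so far: 7 -> 28 -> 44 -> 18

7 -> 28 -> 44 -> 18 -> None


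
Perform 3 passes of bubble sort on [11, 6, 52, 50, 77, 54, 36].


Initial: [11, 6, 52, 50, 77, 54, 36]
Pass 1: [6, 11, 50, 52, 54, 36, 77] (4 swaps)
Pass 2: [6, 11, 50, 52, 36, 54, 77] (1 swaps)
Pass 3: [6, 11, 50, 36, 52, 54, 77] (1 swaps)

After 3 passes: [6, 11, 50, 36, 52, 54, 77]


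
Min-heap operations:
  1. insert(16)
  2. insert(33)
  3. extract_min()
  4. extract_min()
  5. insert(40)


insert(16) -> [16]
insert(33) -> [16, 33]
extract_min()->16, [33]
extract_min()->33, []
insert(40) -> [40]

Final heap: [40]


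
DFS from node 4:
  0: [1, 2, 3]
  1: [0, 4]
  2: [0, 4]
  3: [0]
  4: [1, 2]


Visit 4, push [2, 1]
Visit 1, push [0]
Visit 0, push [3, 2]
Visit 2, push []
Visit 3, push []

DFS order: [4, 1, 0, 2, 3]


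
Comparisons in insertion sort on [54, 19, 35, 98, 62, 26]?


Algorithm: insertion sort
Input: [54, 19, 35, 98, 62, 26]
Sorted: [19, 26, 35, 54, 62, 98]

11


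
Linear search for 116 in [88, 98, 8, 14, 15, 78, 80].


i=0: 88!=116
i=1: 98!=116
i=2: 8!=116
i=3: 14!=116
i=4: 15!=116
i=5: 78!=116
i=6: 80!=116

Not found, 7 comps


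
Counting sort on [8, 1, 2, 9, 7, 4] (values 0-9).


Input: [8, 1, 2, 9, 7, 4]
Counts: [0, 1, 1, 0, 1, 0, 0, 1, 1, 1]

Sorted: [1, 2, 4, 7, 8, 9]


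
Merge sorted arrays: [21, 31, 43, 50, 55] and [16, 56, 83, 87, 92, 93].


Take 16 from B
Take 21 from A
Take 31 from A
Take 43 from A
Take 50 from A
Take 55 from A

Merged: [16, 21, 31, 43, 50, 55, 56, 83, 87, 92, 93]


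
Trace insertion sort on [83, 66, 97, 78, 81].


Initial: [83, 66, 97, 78, 81]
Insert 66: [66, 83, 97, 78, 81]
Insert 97: [66, 83, 97, 78, 81]
Insert 78: [66, 78, 83, 97, 81]
Insert 81: [66, 78, 81, 83, 97]

Sorted: [66, 78, 81, 83, 97]


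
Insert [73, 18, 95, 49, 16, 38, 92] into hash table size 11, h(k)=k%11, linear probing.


Insert 73: h=7 -> slot 7
Insert 18: h=7, 1 probes -> slot 8
Insert 95: h=7, 2 probes -> slot 9
Insert 49: h=5 -> slot 5
Insert 16: h=5, 1 probes -> slot 6
Insert 38: h=5, 5 probes -> slot 10
Insert 92: h=4 -> slot 4

Table: [None, None, None, None, 92, 49, 16, 73, 18, 95, 38]


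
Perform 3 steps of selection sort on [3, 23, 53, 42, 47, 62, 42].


Initial: [3, 23, 53, 42, 47, 62, 42]
Step 1: min=3 at 0
  Swap: [3, 23, 53, 42, 47, 62, 42]
Step 2: min=23 at 1
  Swap: [3, 23, 53, 42, 47, 62, 42]
Step 3: min=42 at 3
  Swap: [3, 23, 42, 53, 47, 62, 42]

After 3 steps: [3, 23, 42, 53, 47, 62, 42]


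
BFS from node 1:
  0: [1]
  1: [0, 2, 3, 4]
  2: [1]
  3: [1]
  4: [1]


Visit 1, enqueue [0, 2, 3, 4]
Visit 0, enqueue []
Visit 2, enqueue []
Visit 3, enqueue []
Visit 4, enqueue []

BFS order: [1, 0, 2, 3, 4]


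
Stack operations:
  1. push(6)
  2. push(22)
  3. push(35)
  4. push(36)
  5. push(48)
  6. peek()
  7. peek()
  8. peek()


push(6) -> [6]
push(22) -> [6, 22]
push(35) -> [6, 22, 35]
push(36) -> [6, 22, 35, 36]
push(48) -> [6, 22, 35, 36, 48]
peek()->48
peek()->48
peek()->48

Final stack: [6, 22, 35, 36, 48]


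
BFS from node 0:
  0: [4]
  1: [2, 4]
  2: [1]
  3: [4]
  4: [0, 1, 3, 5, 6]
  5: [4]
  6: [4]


Visit 0, enqueue [4]
Visit 4, enqueue [1, 3, 5, 6]
Visit 1, enqueue [2]
Visit 3, enqueue []
Visit 5, enqueue []
Visit 6, enqueue []
Visit 2, enqueue []

BFS order: [0, 4, 1, 3, 5, 6, 2]


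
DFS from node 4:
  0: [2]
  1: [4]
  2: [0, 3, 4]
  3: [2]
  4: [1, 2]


Visit 4, push [2, 1]
Visit 1, push []
Visit 2, push [3, 0]
Visit 0, push []
Visit 3, push []

DFS order: [4, 1, 2, 0, 3]


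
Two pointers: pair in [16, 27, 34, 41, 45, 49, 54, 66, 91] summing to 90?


lo=0(16)+hi=8(91)=107
lo=0(16)+hi=7(66)=82
lo=1(27)+hi=7(66)=93
lo=1(27)+hi=6(54)=81
lo=2(34)+hi=6(54)=88
lo=3(41)+hi=6(54)=95
lo=3(41)+hi=5(49)=90

Yes: 41+49=90


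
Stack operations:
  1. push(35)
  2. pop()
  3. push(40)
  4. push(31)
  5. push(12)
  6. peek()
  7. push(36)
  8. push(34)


push(35) -> [35]
pop()->35, []
push(40) -> [40]
push(31) -> [40, 31]
push(12) -> [40, 31, 12]
peek()->12
push(36) -> [40, 31, 12, 36]
push(34) -> [40, 31, 12, 36, 34]

Final stack: [40, 31, 12, 36, 34]


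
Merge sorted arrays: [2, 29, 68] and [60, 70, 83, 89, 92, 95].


Take 2 from A
Take 29 from A
Take 60 from B
Take 68 from A

Merged: [2, 29, 60, 68, 70, 83, 89, 92, 95]


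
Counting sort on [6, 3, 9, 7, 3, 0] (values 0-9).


Input: [6, 3, 9, 7, 3, 0]
Counts: [1, 0, 0, 2, 0, 0, 1, 1, 0, 1]

Sorted: [0, 3, 3, 6, 7, 9]


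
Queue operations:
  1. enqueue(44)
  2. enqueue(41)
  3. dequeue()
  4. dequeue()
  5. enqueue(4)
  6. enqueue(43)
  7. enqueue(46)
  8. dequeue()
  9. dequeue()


enqueue(44) -> [44]
enqueue(41) -> [44, 41]
dequeue()->44, [41]
dequeue()->41, []
enqueue(4) -> [4]
enqueue(43) -> [4, 43]
enqueue(46) -> [4, 43, 46]
dequeue()->4, [43, 46]
dequeue()->43, [46]

Final queue: [46]


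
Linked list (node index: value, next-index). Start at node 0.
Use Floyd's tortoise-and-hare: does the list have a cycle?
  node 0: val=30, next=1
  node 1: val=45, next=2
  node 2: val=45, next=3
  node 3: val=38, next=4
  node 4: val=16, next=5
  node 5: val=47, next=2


Floyd's tortoise (slow, +1) and hare (fast, +2):
  init: slow=0, fast=0
  step 1: slow=1, fast=2
  step 2: slow=2, fast=4
  step 3: slow=3, fast=2
  step 4: slow=4, fast=4
  slow == fast at node 4: cycle detected

Cycle: yes


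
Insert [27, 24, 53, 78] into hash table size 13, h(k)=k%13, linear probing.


Insert 27: h=1 -> slot 1
Insert 24: h=11 -> slot 11
Insert 53: h=1, 1 probes -> slot 2
Insert 78: h=0 -> slot 0

Table: [78, 27, 53, None, None, None, None, None, None, None, None, 24, None]


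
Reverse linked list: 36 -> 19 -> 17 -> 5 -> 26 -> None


Step 1: curr=36, set curr.next=prev(None) | reversed so far: 36
Step 2: curr=19, set curr.next=prev(36) | reversed so far: 19 -> 36
Step 3: curr=17, set curr.next=prev(19) | reversed so far: 17 -> 19 -> 36
Step 4: curr=5, set curr.next=prev(17) | reversed so far: 5 -> 17 -> 19 -> 36
Step 5: curr=26, set curr.next=prev(5) | reversed so far: 26 -> 5 -> 17 -> 19 -> 36

26 -> 5 -> 17 -> 19 -> 36 -> None


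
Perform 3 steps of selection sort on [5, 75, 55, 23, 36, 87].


Initial: [5, 75, 55, 23, 36, 87]
Step 1: min=5 at 0
  Swap: [5, 75, 55, 23, 36, 87]
Step 2: min=23 at 3
  Swap: [5, 23, 55, 75, 36, 87]
Step 3: min=36 at 4
  Swap: [5, 23, 36, 75, 55, 87]

After 3 steps: [5, 23, 36, 75, 55, 87]


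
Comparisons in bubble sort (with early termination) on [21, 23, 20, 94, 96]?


Algorithm: bubble sort (with early termination)
Input: [21, 23, 20, 94, 96]
Sorted: [20, 21, 23, 94, 96]

9


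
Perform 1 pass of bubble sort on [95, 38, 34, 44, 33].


Initial: [95, 38, 34, 44, 33]
Pass 1: [38, 34, 44, 33, 95] (4 swaps)

After 1 pass: [38, 34, 44, 33, 95]


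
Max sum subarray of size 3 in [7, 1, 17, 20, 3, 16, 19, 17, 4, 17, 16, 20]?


[0:3]: 25
[1:4]: 38
[2:5]: 40
[3:6]: 39
[4:7]: 38
[5:8]: 52
[6:9]: 40
[7:10]: 38
[8:11]: 37
[9:12]: 53

Max: 53 at [9:12]


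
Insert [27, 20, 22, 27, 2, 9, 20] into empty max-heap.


Insert 27: [27]
Insert 20: [27, 20]
Insert 22: [27, 20, 22]
Insert 27: [27, 27, 22, 20]
Insert 2: [27, 27, 22, 20, 2]
Insert 9: [27, 27, 22, 20, 2, 9]
Insert 20: [27, 27, 22, 20, 2, 9, 20]

Final heap: [27, 27, 22, 20, 2, 9, 20]


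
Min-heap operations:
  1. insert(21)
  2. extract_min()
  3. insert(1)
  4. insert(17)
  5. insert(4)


insert(21) -> [21]
extract_min()->21, []
insert(1) -> [1]
insert(17) -> [1, 17]
insert(4) -> [1, 17, 4]

Final heap: [1, 17, 4]


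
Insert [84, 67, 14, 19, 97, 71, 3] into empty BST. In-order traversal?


Insert 84: root
Insert 67: L from 84
Insert 14: L from 84 -> L from 67
Insert 19: L from 84 -> L from 67 -> R from 14
Insert 97: R from 84
Insert 71: L from 84 -> R from 67
Insert 3: L from 84 -> L from 67 -> L from 14

In-order: [3, 14, 19, 67, 71, 84, 97]


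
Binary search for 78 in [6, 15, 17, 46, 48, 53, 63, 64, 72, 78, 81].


Step 1: lo=0, hi=10, mid=5, val=53
Step 2: lo=6, hi=10, mid=8, val=72
Step 3: lo=9, hi=10, mid=9, val=78

Found at index 9


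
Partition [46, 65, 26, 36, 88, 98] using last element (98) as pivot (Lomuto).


Pivot: 98
  46 <= 98: advance i (no swap)
  65 <= 98: advance i (no swap)
  26 <= 98: advance i (no swap)
  36 <= 98: advance i (no swap)
  88 <= 98: advance i (no swap)
Place pivot at 5: [46, 65, 26, 36, 88, 98]

Partitioned: [46, 65, 26, 36, 88, 98]


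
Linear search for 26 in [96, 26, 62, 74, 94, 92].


i=0: 96!=26
i=1: 26==26 found!

Found at 1, 2 comps


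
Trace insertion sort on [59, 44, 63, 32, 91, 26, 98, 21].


Initial: [59, 44, 63, 32, 91, 26, 98, 21]
Insert 44: [44, 59, 63, 32, 91, 26, 98, 21]
Insert 63: [44, 59, 63, 32, 91, 26, 98, 21]
Insert 32: [32, 44, 59, 63, 91, 26, 98, 21]
Insert 91: [32, 44, 59, 63, 91, 26, 98, 21]
Insert 26: [26, 32, 44, 59, 63, 91, 98, 21]
Insert 98: [26, 32, 44, 59, 63, 91, 98, 21]
Insert 21: [21, 26, 32, 44, 59, 63, 91, 98]

Sorted: [21, 26, 32, 44, 59, 63, 91, 98]


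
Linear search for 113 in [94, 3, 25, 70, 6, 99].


i=0: 94!=113
i=1: 3!=113
i=2: 25!=113
i=3: 70!=113
i=4: 6!=113
i=5: 99!=113

Not found, 6 comps


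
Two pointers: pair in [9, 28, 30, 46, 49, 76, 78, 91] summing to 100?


lo=0(9)+hi=7(91)=100

Yes: 9+91=100


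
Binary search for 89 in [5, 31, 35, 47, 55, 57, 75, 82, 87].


Step 1: lo=0, hi=8, mid=4, val=55
Step 2: lo=5, hi=8, mid=6, val=75
Step 3: lo=7, hi=8, mid=7, val=82
Step 4: lo=8, hi=8, mid=8, val=87

Not found


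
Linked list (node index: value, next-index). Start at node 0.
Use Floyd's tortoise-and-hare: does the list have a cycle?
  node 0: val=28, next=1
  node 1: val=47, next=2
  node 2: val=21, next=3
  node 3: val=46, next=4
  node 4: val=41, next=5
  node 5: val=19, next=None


Floyd's tortoise (slow, +1) and hare (fast, +2):
  init: slow=0, fast=0
  step 1: slow=1, fast=2
  step 2: slow=2, fast=4
  step 3: fast 4->5->None, no cycle

Cycle: no


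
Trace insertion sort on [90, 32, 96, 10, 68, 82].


Initial: [90, 32, 96, 10, 68, 82]
Insert 32: [32, 90, 96, 10, 68, 82]
Insert 96: [32, 90, 96, 10, 68, 82]
Insert 10: [10, 32, 90, 96, 68, 82]
Insert 68: [10, 32, 68, 90, 96, 82]
Insert 82: [10, 32, 68, 82, 90, 96]

Sorted: [10, 32, 68, 82, 90, 96]


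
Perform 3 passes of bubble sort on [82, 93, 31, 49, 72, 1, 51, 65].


Initial: [82, 93, 31, 49, 72, 1, 51, 65]
Pass 1: [82, 31, 49, 72, 1, 51, 65, 93] (6 swaps)
Pass 2: [31, 49, 72, 1, 51, 65, 82, 93] (6 swaps)
Pass 3: [31, 49, 1, 51, 65, 72, 82, 93] (3 swaps)

After 3 passes: [31, 49, 1, 51, 65, 72, 82, 93]


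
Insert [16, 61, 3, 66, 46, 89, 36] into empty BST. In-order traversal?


Insert 16: root
Insert 61: R from 16
Insert 3: L from 16
Insert 66: R from 16 -> R from 61
Insert 46: R from 16 -> L from 61
Insert 89: R from 16 -> R from 61 -> R from 66
Insert 36: R from 16 -> L from 61 -> L from 46

In-order: [3, 16, 36, 46, 61, 66, 89]
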